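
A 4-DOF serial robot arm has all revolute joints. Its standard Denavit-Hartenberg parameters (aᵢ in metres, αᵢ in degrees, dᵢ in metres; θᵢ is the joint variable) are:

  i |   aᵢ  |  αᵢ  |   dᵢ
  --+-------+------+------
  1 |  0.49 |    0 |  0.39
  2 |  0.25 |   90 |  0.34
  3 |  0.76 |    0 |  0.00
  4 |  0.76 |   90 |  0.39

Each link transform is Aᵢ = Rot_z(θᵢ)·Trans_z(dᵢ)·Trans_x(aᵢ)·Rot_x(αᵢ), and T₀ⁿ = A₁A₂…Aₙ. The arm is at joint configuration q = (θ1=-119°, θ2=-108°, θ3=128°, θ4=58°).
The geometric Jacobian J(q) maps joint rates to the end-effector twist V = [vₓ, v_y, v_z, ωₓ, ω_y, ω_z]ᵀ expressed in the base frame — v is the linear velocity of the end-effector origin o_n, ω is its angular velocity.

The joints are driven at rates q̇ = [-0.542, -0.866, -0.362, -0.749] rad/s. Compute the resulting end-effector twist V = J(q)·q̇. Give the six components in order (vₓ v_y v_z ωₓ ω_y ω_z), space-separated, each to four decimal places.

o_n = [0.7118, -0.8747, 1.2494]
J₁: ẑ×o_n = [0.8747, 0.7118, -0.0000], ω = ẑ
J2: z=[0.0000, 0.0000, 1.0000] o=[-0.2376, -0.4286, 0.3900] → [0.4462, 0.9493, -0.0000, 0.0000, 0.0000, 1.0000]
J3: z=[0.7314, 0.6820, 0.0000] o=[-0.4081, -0.2457, 0.7300] → [0.3543, -0.3799, -1.2237, 0.7314, 0.6820, 0.0000]
J4: z=[0.7314, 0.6820, 0.0000] o=[-0.0889, -0.5879, 1.3289] → [-0.0542, 0.0581, -0.7558, 0.7314, 0.6820, 0.0000]
V = J·q̇ = [-0.9481, -1.1139, 1.0091, -0.8125, -0.7577, -1.4080]

-0.9481 -1.1139 1.0091 -0.8125 -0.7577 -1.4080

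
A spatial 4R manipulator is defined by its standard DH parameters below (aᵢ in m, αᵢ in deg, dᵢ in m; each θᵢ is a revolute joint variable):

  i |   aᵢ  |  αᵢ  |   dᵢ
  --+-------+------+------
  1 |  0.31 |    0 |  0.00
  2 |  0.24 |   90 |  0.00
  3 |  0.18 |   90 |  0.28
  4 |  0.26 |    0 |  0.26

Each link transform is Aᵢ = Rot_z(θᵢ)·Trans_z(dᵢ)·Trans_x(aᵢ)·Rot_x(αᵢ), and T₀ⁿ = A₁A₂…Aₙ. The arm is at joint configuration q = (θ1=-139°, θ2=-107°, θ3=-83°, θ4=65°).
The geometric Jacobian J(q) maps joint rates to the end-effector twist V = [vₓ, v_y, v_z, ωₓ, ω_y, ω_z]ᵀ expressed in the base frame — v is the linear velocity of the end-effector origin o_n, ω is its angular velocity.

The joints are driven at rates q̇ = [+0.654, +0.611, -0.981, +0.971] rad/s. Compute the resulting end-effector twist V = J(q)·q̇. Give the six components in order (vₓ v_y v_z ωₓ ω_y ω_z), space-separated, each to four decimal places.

0.0840 0.1657 0.4456 -0.5042 -1.2794 1.1467

o_n = [0.2301, 0.0221, -0.3194]
J₁: ẑ×o_n = [-0.0221, 0.2301, 0.0000], ω = ẑ
J2: z=[0.0000, 0.0000, 1.0000] o=[-0.2340, -0.2034, 0.0000] → [-0.2255, 0.4640, 0.0000, 0.0000, 0.0000, 1.0000]
J3: z=[0.9135, 0.4067, 0.0000] o=[-0.3316, 0.0159, 0.0000] → [-0.1299, 0.2918, -0.2227, 0.9135, 0.4067, 0.0000]
J4: z=[0.4037, -0.9067, -0.1219] o=[-0.0847, 0.1498, -0.1787] → [0.1121, 0.0185, 0.2339, 0.4037, -0.9067, -0.1219]
V = J·q̇ = [0.0840, 0.1657, 0.4456, -0.5042, -1.2794, 1.1467]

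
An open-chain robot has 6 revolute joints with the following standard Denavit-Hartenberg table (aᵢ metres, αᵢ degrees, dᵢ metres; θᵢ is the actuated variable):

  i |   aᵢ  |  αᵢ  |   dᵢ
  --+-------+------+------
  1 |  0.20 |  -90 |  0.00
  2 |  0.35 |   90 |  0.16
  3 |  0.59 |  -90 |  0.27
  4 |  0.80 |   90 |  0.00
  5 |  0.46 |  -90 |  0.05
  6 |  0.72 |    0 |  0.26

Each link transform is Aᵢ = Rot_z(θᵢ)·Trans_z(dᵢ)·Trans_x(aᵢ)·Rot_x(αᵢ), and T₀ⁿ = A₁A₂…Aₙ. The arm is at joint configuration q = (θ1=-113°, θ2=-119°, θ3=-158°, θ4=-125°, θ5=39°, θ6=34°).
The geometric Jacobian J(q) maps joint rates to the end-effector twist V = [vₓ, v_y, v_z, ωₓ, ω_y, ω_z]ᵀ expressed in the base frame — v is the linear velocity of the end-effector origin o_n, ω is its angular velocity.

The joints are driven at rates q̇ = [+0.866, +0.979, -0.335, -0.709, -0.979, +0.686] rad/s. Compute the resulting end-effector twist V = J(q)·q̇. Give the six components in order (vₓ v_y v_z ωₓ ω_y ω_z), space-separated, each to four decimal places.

-0.2195 0.2800 1.8684 0.4491 -0.8586 0.0189

o_n = [0.0041, 1.6989, -0.2523]
J₁: ẑ×o_n = [-1.6989, 0.0041, 0.0000], ω = ẑ
J2: z=[0.9205, -0.3907, 0.0000] o=[-0.0781, -0.1841, 0.0000] → [0.0986, 0.2322, 1.7654, 0.9205, -0.3907, 0.0000]
J3: z=[0.3417, 0.8051, -0.4848] o=[0.1354, -0.0904, 0.3061] → [0.4179, 0.2545, 0.7172, 0.3417, 0.8051, -0.4848]
J4: z=[-0.7825, 0.5295, 0.3276] o=[-0.0794, -0.0308, -0.3032] → [-0.5397, 0.0672, -1.3977, -0.7825, 0.5295, 0.3276]
J5: z=[0.2303, -0.2427, 0.9424] o=[0.3834, 0.6195, -0.2488] → [-1.0163, -0.3567, 0.1565, 0.2303, -0.2427, 0.9424]
J6: z=[-0.9722, -0.1001, 0.2118] o=[0.3752, 1.0512, -0.0826] → [-0.1202, -0.2436, -0.6668, -0.9722, -0.1001, 0.2118]
V = J·q̇ = [-0.2195, 0.2800, 1.8684, 0.4491, -0.8586, 0.0189]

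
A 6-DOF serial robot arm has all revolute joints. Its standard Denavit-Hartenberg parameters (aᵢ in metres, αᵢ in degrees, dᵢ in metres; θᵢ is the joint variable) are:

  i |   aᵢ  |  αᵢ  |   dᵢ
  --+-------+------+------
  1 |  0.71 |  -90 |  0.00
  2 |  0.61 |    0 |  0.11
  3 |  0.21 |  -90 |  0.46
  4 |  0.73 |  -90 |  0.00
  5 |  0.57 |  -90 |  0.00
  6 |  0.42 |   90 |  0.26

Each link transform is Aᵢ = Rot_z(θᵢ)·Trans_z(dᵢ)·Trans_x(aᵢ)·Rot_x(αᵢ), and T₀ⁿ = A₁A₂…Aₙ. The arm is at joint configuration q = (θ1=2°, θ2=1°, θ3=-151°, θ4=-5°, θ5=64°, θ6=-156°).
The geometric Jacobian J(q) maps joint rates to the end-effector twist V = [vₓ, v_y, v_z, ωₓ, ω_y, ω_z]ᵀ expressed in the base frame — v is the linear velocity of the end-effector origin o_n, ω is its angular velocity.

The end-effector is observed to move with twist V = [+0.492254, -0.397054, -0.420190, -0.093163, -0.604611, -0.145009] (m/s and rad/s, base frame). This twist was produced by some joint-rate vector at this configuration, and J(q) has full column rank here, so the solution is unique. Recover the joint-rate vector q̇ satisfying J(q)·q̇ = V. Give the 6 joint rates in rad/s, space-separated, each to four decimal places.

-0.8120 0.1360 -0.5590 0.3180 0.2150 -0.4620

o_n = [0.4698, 0.4669, 0.1460]
J₁: ẑ×o_n = [-0.4669, 0.4698, 0.0000], ω = ẑ
J2: z=[-0.0349, 0.9994, 0.0000] o=[0.7096, 0.0248, 0.0000] → [0.1459, 0.0051, 0.2242, -0.0349, 0.9994, 0.0000]
J3: z=[-0.0349, 0.9994, 0.0000] o=[1.3153, 0.1560, -0.0106] → [0.1565, 0.0055, 0.8341, -0.0349, 0.9994, 0.0000]
J4: z=[0.4997, 0.0174, 0.8660] o=[1.1175, 0.6094, 0.0944] → [0.1243, -0.5867, -0.0599, 0.4997, 0.0174, 0.8660]
J5: z=[-0.0407, -0.9982, 0.0436] o=[0.4858, 0.6510, 0.4580] → [0.3195, -0.0134, -0.0085, -0.0407, -0.9982, 0.0436]
J6: z=[0.5586, -0.0589, -0.8273] o=[0.0136, 0.6563, 0.1387] → [-0.1571, -0.3814, -0.0789, 0.5586, -0.0589, -0.8273]
q̇ = J⁺·V = [-0.8120, 0.1360, -0.5590, 0.3180, 0.2150, -0.4620]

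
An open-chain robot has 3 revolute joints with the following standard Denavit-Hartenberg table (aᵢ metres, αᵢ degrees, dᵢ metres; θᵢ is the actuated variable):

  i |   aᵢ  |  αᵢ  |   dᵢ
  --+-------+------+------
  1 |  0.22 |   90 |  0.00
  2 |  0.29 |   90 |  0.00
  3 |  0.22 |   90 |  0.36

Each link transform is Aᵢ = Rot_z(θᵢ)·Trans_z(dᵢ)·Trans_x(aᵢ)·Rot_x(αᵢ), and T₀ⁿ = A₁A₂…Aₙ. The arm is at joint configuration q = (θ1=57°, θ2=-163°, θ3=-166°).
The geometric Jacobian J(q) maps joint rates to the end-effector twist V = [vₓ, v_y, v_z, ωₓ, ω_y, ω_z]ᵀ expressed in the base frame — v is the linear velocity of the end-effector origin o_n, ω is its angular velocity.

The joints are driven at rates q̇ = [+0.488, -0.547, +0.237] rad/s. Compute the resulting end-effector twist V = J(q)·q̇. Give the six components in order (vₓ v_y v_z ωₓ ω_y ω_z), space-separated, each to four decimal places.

0.0157 0.1544 0.0939 -0.4965 0.2398 0.7146

o_n = [-0.0220, 0.0638, 0.3219]
J₁: ẑ×o_n = [-0.0638, -0.0220, 0.0000], ω = ẑ
J2: z=[0.8387, -0.5446, 0.0000] o=[0.1198, 0.1845, 0.0000] → [-0.1753, -0.2700, -0.1784, 0.8387, -0.5446, 0.0000]
J3: z=[-0.1592, -0.2452, 0.9563] o=[-0.0312, -0.0481, -0.0848] → [-0.2067, 0.0736, -0.0156, -0.1592, -0.2452, 0.9563]
V = J·q̇ = [0.0157, 0.1544, 0.0939, -0.4965, 0.2398, 0.7146]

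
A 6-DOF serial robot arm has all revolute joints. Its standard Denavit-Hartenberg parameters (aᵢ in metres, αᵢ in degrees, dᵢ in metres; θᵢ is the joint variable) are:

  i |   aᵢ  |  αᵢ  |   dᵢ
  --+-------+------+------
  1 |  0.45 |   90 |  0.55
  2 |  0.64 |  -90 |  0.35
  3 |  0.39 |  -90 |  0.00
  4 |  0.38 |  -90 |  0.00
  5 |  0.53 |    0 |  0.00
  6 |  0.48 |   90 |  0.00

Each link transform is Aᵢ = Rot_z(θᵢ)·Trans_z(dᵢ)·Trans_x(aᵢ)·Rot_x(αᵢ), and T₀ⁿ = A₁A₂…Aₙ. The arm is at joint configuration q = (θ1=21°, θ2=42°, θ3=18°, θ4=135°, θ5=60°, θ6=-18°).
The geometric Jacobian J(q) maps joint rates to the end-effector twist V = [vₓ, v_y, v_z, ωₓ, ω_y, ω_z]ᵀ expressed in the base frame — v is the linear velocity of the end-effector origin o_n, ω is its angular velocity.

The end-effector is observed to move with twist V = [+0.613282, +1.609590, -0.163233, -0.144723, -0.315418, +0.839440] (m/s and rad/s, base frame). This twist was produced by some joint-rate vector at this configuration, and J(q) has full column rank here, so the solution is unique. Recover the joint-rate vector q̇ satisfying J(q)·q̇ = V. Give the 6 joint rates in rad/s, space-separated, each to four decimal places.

0.9630 -0.0040 -0.2560 -0.1520 -0.3680 0.8350

o_n = [1.6904, -0.6262, 0.4106]
J₁: ẑ×o_n = [0.6262, 1.6904, -0.0000], ω = ẑ
J2: z=[0.3584, -0.9336, 0.0000] o=[0.4201, 0.1613, 0.5500] → [0.1301, 0.0500, 0.9038, 0.3584, -0.9336, 0.0000]
J3: z=[-0.6247, -0.2398, 0.7431] o=[0.9896, 0.0050, 0.9782] → [0.6051, 0.1662, 0.5623, -0.6247, -0.2398, 0.7431]
J4: z=[-0.5552, 0.8056, -0.2068] o=[1.2037, 0.2162, 1.2264] → [-0.8314, -0.5536, 0.0756, -0.5552, 0.8056, -0.2068]
J5: z=[-0.8300, -0.5527, 0.0755] o=[1.2240, 0.1351, 0.8558] → [0.3035, -0.3342, 0.8896, -0.8300, -0.5527, 0.0755]
J6: z=[-0.8300, -0.5527, 0.0755] o=[1.4930, -0.2912, 0.6922] → [0.1809, -0.2188, 0.3871, -0.8300, -0.5527, 0.0755]
q̇ = J⁺·V = [0.9630, -0.0040, -0.2560, -0.1520, -0.3680, 0.8350]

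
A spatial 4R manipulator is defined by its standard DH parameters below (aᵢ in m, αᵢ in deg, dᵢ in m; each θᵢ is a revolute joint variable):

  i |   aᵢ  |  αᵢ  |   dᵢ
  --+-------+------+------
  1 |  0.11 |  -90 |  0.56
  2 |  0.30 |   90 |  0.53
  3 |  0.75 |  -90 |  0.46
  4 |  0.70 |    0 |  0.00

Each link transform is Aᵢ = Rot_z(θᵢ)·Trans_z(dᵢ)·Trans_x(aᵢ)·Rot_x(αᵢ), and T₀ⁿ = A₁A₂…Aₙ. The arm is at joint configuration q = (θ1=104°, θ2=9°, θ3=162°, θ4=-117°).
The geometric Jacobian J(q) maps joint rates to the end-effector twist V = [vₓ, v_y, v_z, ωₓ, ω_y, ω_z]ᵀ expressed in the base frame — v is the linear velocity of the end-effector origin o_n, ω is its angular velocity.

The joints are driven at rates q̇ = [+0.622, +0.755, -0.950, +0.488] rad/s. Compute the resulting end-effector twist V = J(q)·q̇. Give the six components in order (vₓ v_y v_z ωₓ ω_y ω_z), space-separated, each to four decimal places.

-0.6385 0.1213 0.1334 -0.2103 -0.3591 -0.2927

o_n = [-0.6849, 0.0043, 1.6477]
J₁: ẑ×o_n = [-0.0043, -0.6849, 0.0000], ω = ẑ
J2: z=[-0.9703, -0.2419, 0.0000] o=[-0.0266, 0.1067, 0.5600] → [-0.2631, 1.0554, -0.0598, -0.9703, -0.2419, 0.0000]
J3: z=[-0.0378, 0.1518, 0.9877] o=[-0.6126, 0.2660, 0.5131] → [0.4308, -0.0286, 0.0209, -0.0378, 0.1518, 0.9877]
J4: z=[0.9966, -0.0661, 0.0483] o=[-0.6844, -0.4038, 1.0790] → [-0.0573, -0.5669, 0.4067, 0.9966, -0.0661, 0.0483]
V = J·q̇ = [-0.6385, 0.1213, 0.1334, -0.2103, -0.3591, -0.2927]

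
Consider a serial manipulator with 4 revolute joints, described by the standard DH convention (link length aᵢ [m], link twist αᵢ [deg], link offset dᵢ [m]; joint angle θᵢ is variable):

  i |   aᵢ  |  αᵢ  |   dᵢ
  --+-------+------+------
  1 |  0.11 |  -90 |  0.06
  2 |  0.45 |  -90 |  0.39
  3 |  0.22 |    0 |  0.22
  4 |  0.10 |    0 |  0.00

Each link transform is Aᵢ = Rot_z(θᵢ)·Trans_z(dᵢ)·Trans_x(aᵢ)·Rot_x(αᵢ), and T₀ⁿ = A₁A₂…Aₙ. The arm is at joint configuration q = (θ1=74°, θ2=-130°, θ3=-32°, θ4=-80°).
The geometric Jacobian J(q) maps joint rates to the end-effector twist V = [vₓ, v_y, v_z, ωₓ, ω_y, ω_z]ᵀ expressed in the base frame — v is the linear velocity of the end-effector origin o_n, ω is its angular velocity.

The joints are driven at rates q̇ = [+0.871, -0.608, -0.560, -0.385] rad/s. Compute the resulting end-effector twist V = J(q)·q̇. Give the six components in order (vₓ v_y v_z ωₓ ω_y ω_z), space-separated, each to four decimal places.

-0.1946 -0.7647 -0.2488 0.3849 -0.8635 0.2636

o_n = [-0.6055, 0.0627, 0.6604]
J₁: ẑ×o_n = [-0.0627, -0.6055, 0.0000], ω = ẑ
J2: z=[-0.9613, 0.2756, 0.0000] o=[0.0303, 0.1057, 0.0600] → [0.1655, 0.5771, 0.2166, -0.9613, 0.2756, 0.0000]
J3: z=[0.2112, 0.7364, 0.6428] o=[-0.4243, -0.0648, 0.4047] → [0.1063, -0.1704, 0.1603, 0.2112, 0.7364, 0.6428]
J4: z=[0.2112, 0.7364, 0.6428] o=[-0.5230, 0.0140, 0.6891] → [-0.0524, -0.0470, 0.0710, 0.2112, 0.7364, 0.6428]
V = J·q̇ = [-0.1946, -0.7647, -0.2488, 0.3849, -0.8635, 0.2636]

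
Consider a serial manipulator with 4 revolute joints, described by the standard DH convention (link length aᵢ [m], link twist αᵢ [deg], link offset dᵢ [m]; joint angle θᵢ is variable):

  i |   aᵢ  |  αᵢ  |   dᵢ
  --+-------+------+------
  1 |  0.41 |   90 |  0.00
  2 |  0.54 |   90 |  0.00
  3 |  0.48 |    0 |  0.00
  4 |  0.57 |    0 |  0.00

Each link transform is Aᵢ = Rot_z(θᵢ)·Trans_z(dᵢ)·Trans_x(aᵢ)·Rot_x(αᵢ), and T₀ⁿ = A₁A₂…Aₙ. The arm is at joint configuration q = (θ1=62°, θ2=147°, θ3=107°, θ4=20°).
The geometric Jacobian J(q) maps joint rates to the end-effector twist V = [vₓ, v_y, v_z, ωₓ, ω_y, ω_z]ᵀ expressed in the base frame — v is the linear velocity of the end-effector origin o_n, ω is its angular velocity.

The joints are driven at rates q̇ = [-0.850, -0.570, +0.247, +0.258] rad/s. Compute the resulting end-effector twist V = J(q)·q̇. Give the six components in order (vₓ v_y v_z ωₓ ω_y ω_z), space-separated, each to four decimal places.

o_n = [0.9774, -0.1091, 0.0308]
J₁: ẑ×o_n = [0.1091, 0.9774, -0.0000], ω = ẑ
J2: z=[0.8829, -0.4695, 0.0000] o=[0.1925, 0.3620, 0.0000] → [-0.0145, -0.0272, -0.0475, 0.8829, -0.4695, 0.0000]
J3: z=[0.2557, 0.4809, 0.8387] o=[-0.0201, -0.0379, 0.2941] → [-0.0668, 0.9039, -0.4979, 0.2557, 0.4809, 0.8387]
J4: z=[0.2557, 0.4809, 0.8387] o=[0.4404, -0.1494, 0.2177] → [-0.1236, 0.4981, -0.2479, 0.2557, 0.4809, 0.8387]
V = J·q̇ = [-0.1329, -0.4635, -0.1599, -0.3742, 0.5104, -0.4265]

-0.1329 -0.4635 -0.1599 -0.3742 0.5104 -0.4265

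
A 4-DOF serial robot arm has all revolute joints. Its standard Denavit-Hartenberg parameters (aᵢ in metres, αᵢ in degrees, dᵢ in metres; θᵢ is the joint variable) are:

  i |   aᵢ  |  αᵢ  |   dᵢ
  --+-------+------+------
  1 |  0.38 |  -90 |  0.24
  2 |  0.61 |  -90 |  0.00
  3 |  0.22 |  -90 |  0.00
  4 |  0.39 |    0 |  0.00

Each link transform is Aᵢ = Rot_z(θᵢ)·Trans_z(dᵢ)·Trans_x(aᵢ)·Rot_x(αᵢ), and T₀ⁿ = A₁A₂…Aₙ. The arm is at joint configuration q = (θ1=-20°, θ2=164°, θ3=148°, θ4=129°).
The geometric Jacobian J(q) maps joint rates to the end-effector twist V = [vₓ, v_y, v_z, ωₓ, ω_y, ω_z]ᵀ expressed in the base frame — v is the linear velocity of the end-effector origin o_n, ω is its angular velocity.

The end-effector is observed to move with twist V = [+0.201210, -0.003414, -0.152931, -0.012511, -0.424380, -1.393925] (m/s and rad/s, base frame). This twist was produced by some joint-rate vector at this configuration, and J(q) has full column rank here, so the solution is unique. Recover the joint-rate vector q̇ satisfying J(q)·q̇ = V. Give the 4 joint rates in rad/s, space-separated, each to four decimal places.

o_n = [-0.1303, 0.0618, -0.2254]
J₁: ẑ×o_n = [-0.0618, -0.1303, 0.0000], ω = ẑ
J2: z=[0.3420, 0.9397, 0.0000] o=[0.3571, -0.1300, 0.2400] → [-0.4374, 0.1592, 0.5236, 0.3420, 0.9397, 0.0000]
J3: z=[-0.2590, 0.0943, 0.9613] o=[-0.1939, 0.0706, 0.0719] → [-0.0196, -0.0158, -0.0037, -0.2590, 0.0943, 0.9613]
J4: z=[0.7687, 0.6227, 0.1461] o=[-0.0653, -0.1003, 0.1233] → [-0.2408, 0.2586, 0.1651, 0.7687, 0.6227, 0.1461]
q̇ = J⁺·V = [-0.5500, -0.2360, -0.8480, -0.1970]

-0.5500 -0.2360 -0.8480 -0.1970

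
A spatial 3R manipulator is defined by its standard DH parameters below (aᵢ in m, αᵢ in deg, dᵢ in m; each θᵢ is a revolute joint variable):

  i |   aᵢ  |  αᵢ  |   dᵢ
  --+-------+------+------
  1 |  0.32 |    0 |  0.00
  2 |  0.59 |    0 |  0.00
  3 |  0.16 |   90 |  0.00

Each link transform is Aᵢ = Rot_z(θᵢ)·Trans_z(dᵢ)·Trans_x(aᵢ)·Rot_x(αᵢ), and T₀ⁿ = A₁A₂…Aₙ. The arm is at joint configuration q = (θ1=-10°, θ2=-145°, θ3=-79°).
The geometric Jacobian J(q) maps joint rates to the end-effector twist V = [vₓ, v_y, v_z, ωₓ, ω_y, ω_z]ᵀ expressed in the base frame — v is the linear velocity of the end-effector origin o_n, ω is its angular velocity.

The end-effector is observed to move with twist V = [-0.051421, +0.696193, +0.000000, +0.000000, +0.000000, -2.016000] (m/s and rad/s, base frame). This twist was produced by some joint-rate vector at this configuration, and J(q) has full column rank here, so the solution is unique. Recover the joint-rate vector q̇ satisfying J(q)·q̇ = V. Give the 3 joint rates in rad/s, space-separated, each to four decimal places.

-0.3760 -0.7930 -0.8470

o_n = [-0.3136, -0.1755, 0.0000]
J₁: ẑ×o_n = [0.1755, -0.3136, 0.0000], ω = ẑ
J2: z=[0.0000, 0.0000, 1.0000] o=[0.3151, -0.0556, 0.0000] → [0.1199, -0.6288, 0.0000, 0.0000, 0.0000, 1.0000]
J3: z=[0.0000, 0.0000, 1.0000] o=[-0.2196, -0.3049, 0.0000] → [-0.1294, -0.0940, 0.0000, 0.0000, 0.0000, 1.0000]
q̇ = J⁺·V = [-0.3760, -0.7930, -0.8470]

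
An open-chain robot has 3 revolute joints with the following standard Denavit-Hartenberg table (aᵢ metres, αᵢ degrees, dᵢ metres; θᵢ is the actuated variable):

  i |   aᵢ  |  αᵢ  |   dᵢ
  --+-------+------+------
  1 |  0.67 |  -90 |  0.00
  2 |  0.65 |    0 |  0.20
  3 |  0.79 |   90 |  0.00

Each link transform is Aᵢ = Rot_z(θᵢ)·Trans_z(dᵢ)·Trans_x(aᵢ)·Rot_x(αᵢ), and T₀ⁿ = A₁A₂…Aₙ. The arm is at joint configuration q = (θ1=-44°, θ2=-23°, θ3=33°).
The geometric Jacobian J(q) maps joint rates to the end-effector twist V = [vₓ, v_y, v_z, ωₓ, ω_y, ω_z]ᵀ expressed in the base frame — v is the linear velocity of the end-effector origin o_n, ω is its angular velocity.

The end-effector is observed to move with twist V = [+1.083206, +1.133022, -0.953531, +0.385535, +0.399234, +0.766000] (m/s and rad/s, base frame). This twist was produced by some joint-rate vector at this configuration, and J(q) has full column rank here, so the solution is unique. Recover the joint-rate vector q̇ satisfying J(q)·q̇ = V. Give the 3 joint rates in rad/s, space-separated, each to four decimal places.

o_n = [1.6109, -1.2776, 0.1168]
J₁: ẑ×o_n = [1.2776, 1.6109, -0.0000], ω = ẑ
J2: z=[0.6947, 0.7193, 0.0000] o=[0.4820, -0.4654, 0.0000] → [0.0840, -0.0811, -1.3763, 0.6947, 0.7193, 0.0000]
J3: z=[0.6947, 0.7193, 0.0000] o=[1.0513, -0.7372, 0.2540] → [-0.0987, 0.0953, -0.7780, 0.6947, 0.7193, 0.0000]
q̇ = J⁺·V = [0.7660, 0.8720, -0.3170]

0.7660 0.8720 -0.3170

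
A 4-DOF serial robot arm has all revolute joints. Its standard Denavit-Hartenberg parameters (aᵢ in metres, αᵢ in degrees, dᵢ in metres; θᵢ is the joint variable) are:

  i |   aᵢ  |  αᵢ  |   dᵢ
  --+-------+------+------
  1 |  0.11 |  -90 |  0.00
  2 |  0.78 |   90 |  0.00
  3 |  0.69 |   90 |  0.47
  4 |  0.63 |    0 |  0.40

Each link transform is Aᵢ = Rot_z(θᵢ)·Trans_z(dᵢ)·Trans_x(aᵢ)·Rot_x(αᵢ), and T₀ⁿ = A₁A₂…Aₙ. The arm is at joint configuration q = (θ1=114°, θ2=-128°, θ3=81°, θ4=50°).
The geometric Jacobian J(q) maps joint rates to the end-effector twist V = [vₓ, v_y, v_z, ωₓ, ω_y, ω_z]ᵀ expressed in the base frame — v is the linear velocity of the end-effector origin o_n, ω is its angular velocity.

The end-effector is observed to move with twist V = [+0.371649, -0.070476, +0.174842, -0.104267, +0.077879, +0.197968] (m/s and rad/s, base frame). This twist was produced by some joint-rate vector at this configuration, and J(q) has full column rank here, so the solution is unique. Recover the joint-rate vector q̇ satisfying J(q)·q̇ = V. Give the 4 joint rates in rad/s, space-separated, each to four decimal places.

0.2020 0.0520 -0.0870 -0.0740

o_n = [-0.3331, -1.7569, 0.4745]
J₁: ẑ×o_n = [1.7569, -0.3331, 0.0000], ω = ẑ
J2: z=[-0.9135, -0.4067, 0.0000] o=[-0.0447, 0.1005, 0.0000] → [-0.1930, 0.4334, 1.5796, -0.9135, -0.4067, 0.0000]
J3: z=[0.3205, -0.7199, -0.6157] o=[0.1506, -0.3382, 0.6146] → [-0.7725, 0.3427, -0.8029, 0.3205, -0.7199, -0.6157]
J4: z=[0.3902, -0.4919, 0.7783] o=[-0.2943, -1.0145, 0.4103] → [0.5463, -0.0552, -0.3088, 0.3902, -0.4919, 0.7783]
q̇ = J⁺·V = [0.2020, 0.0520, -0.0870, -0.0740]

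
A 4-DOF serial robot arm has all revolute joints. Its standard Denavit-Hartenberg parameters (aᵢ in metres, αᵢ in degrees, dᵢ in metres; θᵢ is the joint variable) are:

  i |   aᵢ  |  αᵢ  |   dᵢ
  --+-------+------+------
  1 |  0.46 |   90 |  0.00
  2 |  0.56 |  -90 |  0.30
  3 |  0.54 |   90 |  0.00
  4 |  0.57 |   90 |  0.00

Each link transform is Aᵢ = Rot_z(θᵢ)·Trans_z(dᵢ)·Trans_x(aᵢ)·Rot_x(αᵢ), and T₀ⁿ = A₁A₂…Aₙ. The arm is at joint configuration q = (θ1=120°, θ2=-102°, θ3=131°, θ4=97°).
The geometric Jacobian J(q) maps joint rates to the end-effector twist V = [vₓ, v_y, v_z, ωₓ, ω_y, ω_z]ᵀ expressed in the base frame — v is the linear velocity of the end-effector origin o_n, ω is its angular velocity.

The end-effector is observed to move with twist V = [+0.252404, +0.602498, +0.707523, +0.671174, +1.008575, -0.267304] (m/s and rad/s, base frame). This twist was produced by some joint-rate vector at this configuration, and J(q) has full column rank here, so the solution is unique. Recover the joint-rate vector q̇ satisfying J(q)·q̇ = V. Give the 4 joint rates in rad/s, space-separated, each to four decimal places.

-0.7440 0.5830 0.4270 -0.7660

o_n = [-0.5283, 0.8048, -0.3634]
J₁: ẑ×o_n = [-0.8048, -0.5283, 0.0000], ω = ẑ
J2: z=[0.8660, 0.5000, 0.0000] o=[-0.2300, 0.3984, 0.0000] → [-0.1817, 0.3147, 0.5011, 0.8660, 0.5000, 0.0000]
J3: z=[-0.4891, 0.8471, -0.2079] o=[0.0880, 0.4475, -0.5478] → [0.2304, 0.2183, 0.3474, -0.4891, 0.8471, -0.2079]
J4: z=[-0.4897, -0.4639, -0.7382] o=[-0.3017, 0.3076, -0.2012] → [0.4423, 0.0878, -0.3486, -0.4897, -0.4639, -0.7382]
q̇ = J⁺·V = [-0.7440, 0.5830, 0.4270, -0.7660]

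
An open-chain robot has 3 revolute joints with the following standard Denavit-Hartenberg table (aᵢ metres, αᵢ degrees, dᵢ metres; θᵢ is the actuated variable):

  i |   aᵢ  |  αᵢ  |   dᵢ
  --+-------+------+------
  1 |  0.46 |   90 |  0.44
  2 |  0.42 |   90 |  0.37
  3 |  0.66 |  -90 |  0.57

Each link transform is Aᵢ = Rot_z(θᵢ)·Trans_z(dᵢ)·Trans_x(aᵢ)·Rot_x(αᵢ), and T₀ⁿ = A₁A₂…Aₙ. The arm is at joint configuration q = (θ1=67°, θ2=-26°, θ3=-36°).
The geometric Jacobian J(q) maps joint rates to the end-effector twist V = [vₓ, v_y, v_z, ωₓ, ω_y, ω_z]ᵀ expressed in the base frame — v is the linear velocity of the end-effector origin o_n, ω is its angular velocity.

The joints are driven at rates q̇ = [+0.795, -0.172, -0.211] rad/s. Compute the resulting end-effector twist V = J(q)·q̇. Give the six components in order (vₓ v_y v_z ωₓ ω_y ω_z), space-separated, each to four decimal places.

-0.9818 0.1475 -0.0686 -0.1222 0.1523 0.9846

o_n = [0.4006, 0.9897, -0.4905]
J₁: ẑ×o_n = [-0.9897, 0.4006, 0.0000], ω = ẑ
J2: z=[0.9205, -0.3907, 0.0000] o=[0.1797, 0.4234, 0.4400] → [0.3636, 0.8565, 0.6075, 0.9205, -0.3907, 0.0000]
J3: z=[-0.1713, -0.4035, -0.8988] o=[0.6678, 0.6263, 0.2559] → [0.6277, 0.1123, -0.1701, -0.1713, -0.4035, -0.8988]
V = J·q̇ = [-0.9818, 0.1475, -0.0686, -0.1222, 0.1523, 0.9846]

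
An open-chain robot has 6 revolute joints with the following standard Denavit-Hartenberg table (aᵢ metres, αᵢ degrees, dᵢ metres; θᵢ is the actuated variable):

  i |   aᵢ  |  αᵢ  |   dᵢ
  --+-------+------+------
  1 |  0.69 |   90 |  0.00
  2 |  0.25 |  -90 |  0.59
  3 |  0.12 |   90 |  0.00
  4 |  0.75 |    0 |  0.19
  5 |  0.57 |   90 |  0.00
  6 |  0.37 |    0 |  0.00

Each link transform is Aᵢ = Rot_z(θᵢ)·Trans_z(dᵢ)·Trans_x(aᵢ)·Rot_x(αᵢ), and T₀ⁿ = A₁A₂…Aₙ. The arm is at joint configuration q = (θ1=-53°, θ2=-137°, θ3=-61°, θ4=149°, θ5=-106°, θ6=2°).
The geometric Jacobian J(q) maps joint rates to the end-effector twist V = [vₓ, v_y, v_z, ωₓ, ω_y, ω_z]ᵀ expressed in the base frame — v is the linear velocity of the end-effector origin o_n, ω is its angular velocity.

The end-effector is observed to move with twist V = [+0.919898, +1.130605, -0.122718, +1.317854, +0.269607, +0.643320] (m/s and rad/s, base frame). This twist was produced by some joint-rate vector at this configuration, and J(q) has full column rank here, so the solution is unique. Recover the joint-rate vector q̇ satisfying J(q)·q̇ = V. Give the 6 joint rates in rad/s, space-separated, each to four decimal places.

0.7270 -0.6750 -0.2410 0.7880 -0.7300 -0.9520

o_n = [0.1052, -1.5224, -0.8551]
J₁: ẑ×o_n = [1.5224, 0.1052, -0.0000], ω = ẑ
J2: z=[-0.7986, -0.6018, 0.0000] o=[0.4153, -0.5511, 0.0000] → [0.5146, -0.6829, 0.5892, -0.7986, -0.6018, 0.0000]
J3: z=[0.4104, -0.5447, -0.7314] o=[-0.1660, -0.7601, -0.1705] → [-0.1847, 0.0826, -0.1652, 0.4104, -0.5447, -0.7314]
J4: z=[-0.0022, -0.8026, 0.5965] o=[-0.2754, -0.7893, -0.2102] → [0.9549, 0.2256, 0.3071, -0.0022, -0.8026, 0.5965]
J5: z=[-0.0022, -0.8026, 0.5965] o=[0.4689, -0.9958, -0.1668] → [0.8665, -0.2185, -0.2908, -0.0022, -0.8026, 0.5965]
J6: z=[-0.9221, 0.2325, 0.3094] o=[0.2484, -1.3090, -0.5889] → [0.0042, -0.2897, 0.2301, -0.9221, 0.2325, 0.3094]
q̇ = J⁺·V = [0.7270, -0.6750, -0.2410, 0.7880, -0.7300, -0.9520]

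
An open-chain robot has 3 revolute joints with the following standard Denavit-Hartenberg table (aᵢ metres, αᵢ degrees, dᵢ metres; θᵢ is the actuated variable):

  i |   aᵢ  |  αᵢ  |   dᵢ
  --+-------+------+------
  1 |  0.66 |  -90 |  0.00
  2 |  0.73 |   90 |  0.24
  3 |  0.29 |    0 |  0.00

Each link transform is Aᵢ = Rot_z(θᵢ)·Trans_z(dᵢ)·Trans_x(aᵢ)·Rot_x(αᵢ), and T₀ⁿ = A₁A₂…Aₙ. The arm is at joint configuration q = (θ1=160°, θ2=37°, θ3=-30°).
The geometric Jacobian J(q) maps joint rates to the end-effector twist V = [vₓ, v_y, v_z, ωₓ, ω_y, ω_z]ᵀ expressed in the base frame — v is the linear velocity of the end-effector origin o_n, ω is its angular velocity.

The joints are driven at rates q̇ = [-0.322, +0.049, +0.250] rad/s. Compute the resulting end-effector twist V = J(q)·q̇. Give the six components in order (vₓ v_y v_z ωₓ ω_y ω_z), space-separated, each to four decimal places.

0.1087 0.3883 -0.0602 -0.1581 0.0054 -0.1223

o_n = [-1.3890, 0.4045, -0.5905]
J₁: ẑ×o_n = [-0.4045, -1.3890, 0.0000], ω = ẑ
J2: z=[-0.3420, -0.9397, 0.0000] o=[-0.6202, 0.2257, 0.0000] → [0.5549, -0.2020, -0.7836, -0.3420, -0.9397, 0.0000]
J3: z=[-0.5655, 0.2058, 0.7986] o=[-1.2501, 0.1996, -0.4393] → [-0.1947, -0.1964, -0.0873, -0.5655, 0.2058, 0.7986]
V = J·q̇ = [0.1087, 0.3883, -0.0602, -0.1581, 0.0054, -0.1223]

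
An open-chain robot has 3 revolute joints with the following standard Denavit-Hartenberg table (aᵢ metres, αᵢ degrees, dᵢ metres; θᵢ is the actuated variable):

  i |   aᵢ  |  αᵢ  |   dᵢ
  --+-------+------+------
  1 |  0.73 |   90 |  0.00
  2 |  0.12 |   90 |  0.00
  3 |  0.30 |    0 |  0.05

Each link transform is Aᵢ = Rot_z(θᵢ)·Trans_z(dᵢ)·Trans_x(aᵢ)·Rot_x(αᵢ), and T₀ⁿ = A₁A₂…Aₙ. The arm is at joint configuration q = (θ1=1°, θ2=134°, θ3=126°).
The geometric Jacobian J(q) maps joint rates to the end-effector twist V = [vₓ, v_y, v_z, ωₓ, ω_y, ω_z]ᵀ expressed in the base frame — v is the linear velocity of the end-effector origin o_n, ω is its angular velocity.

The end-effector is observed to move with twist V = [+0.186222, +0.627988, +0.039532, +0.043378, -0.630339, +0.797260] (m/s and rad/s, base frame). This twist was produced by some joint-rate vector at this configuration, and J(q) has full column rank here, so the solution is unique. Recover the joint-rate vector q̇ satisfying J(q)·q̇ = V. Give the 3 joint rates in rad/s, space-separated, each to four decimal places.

0.7660 0.6310 0.0450

o_n = [0.8092, -0.2286, -0.0058]
J₁: ẑ×o_n = [0.2286, 0.8092, -0.0000], ω = ẑ
J2: z=[0.0175, -0.9998, 0.0000] o=[0.7299, 0.0127, 0.0000] → [0.0058, 0.0001, 0.0751, 0.0175, -0.9998, 0.0000]
J3: z=[0.7192, 0.0126, 0.6947] o=[0.6465, 0.0113, 0.0863] → [0.1655, 0.1793, -0.1746, 0.7192, 0.0126, 0.6947]
q̇ = J⁺·V = [0.7660, 0.6310, 0.0450]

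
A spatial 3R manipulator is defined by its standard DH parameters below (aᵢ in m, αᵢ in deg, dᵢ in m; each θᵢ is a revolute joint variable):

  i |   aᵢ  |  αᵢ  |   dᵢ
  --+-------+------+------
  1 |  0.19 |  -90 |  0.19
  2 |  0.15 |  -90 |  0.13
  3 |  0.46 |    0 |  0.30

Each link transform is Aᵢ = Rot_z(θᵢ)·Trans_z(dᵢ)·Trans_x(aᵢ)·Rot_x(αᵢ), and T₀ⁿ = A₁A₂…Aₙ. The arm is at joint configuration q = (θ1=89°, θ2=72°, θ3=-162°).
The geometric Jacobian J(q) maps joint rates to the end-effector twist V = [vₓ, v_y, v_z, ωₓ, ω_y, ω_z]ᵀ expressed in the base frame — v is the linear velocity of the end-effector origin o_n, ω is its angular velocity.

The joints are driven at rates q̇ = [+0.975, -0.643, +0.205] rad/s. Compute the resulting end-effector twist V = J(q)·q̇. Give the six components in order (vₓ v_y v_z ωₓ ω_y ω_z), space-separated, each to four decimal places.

0.0834 -0.3740 -0.2683 0.6395 -0.2062 0.9117

o_n = [-0.2753, -0.1794, 0.3707]
J₁: ẑ×o_n = [0.1794, -0.2753, 0.0000], ω = ẑ
J2: z=[-0.9998, 0.0175, 0.0000] o=[0.0033, 0.1900, 0.1900] → [0.0032, 0.1807, 0.3742, -0.9998, 0.0175, 0.0000]
J3: z=[-0.0166, -0.9509, -0.3090] o=[-0.1259, 0.2386, 0.0473] → [-0.4367, 0.0516, -0.1352, -0.0166, -0.9509, -0.3090]
V = J·q̇ = [0.0834, -0.3740, -0.2683, 0.6395, -0.2062, 0.9117]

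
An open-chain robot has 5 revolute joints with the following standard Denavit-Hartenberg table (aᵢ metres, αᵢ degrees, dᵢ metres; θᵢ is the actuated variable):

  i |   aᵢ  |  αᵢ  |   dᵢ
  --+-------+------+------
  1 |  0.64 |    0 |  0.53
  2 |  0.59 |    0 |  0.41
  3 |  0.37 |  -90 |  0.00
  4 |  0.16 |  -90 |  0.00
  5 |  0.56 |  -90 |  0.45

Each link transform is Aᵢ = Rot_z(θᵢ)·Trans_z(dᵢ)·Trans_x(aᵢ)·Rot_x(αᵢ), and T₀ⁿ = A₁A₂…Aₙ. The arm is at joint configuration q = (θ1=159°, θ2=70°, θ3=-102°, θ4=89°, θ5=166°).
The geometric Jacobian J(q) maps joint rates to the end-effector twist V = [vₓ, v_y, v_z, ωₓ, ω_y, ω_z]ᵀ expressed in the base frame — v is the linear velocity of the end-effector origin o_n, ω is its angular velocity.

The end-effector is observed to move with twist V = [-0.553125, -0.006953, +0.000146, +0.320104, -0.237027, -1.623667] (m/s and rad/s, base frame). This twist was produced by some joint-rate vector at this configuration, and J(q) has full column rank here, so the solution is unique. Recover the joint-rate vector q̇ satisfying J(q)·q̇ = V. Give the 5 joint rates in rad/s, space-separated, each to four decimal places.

o_n = [-0.8242, -0.2036, 1.3155]
J₁: ẑ×o_n = [0.2036, -0.8242, 0.0000], ω = ẑ
J2: z=[0.0000, 0.0000, 1.0000] o=[-0.5975, 0.2294, 0.5300] → [0.4329, -0.2267, 0.0000, 0.0000, 0.0000, 1.0000]
J3: z=[0.0000, 0.0000, 1.0000] o=[-0.9846, -0.2159, 0.9400] → [-0.0124, 0.1603, 0.0000, 0.0000, 0.0000, 1.0000]
J4: z=[-0.7986, -0.6018, 0.0000] o=[-1.2072, 0.0796, 0.9400] → [-0.2260, 0.2999, 0.4566, -0.7986, -0.6018, 0.0000]
J5: z=[0.6017, -0.7985, -0.0175] o=[-1.2089, 0.0818, 0.7800] → [-0.4325, -0.3289, 0.1355, 0.6017, -0.7985, -0.0175]
q̇ = J⁺·V = [-0.0440, -0.9520, -0.6210, -0.1130, 0.3820]

-0.0440 -0.9520 -0.6210 -0.1130 0.3820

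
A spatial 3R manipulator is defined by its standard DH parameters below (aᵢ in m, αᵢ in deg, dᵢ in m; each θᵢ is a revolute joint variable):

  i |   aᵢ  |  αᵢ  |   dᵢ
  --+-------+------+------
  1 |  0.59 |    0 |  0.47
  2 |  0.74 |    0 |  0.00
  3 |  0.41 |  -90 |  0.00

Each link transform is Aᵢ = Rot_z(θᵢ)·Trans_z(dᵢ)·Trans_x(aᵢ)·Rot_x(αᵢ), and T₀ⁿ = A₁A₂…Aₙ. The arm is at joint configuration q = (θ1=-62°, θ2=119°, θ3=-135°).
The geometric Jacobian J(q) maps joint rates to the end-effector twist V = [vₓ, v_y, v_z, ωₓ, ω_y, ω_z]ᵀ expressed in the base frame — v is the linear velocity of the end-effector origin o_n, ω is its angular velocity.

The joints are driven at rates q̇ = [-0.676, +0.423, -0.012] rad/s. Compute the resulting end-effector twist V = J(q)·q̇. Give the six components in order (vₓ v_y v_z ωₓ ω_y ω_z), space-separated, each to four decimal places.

-0.3014 -0.3118 0.0000 0.0000 0.0000 -0.2650

o_n = [0.7653, -0.3014, 0.4700]
J₁: ẑ×o_n = [0.3014, 0.7653, -0.0000], ω = ẑ
J2: z=[0.0000, 0.0000, 1.0000] o=[0.2770, -0.5209, 0.4700] → [-0.2196, 0.4883, 0.0000, 0.0000, 0.0000, 1.0000]
J3: z=[0.0000, 0.0000, 1.0000] o=[0.6800, 0.0997, 0.4700] → [0.4010, 0.0852, -0.0000, 0.0000, 0.0000, 1.0000]
V = J·q̇ = [-0.3014, -0.3118, 0.0000, 0.0000, 0.0000, -0.2650]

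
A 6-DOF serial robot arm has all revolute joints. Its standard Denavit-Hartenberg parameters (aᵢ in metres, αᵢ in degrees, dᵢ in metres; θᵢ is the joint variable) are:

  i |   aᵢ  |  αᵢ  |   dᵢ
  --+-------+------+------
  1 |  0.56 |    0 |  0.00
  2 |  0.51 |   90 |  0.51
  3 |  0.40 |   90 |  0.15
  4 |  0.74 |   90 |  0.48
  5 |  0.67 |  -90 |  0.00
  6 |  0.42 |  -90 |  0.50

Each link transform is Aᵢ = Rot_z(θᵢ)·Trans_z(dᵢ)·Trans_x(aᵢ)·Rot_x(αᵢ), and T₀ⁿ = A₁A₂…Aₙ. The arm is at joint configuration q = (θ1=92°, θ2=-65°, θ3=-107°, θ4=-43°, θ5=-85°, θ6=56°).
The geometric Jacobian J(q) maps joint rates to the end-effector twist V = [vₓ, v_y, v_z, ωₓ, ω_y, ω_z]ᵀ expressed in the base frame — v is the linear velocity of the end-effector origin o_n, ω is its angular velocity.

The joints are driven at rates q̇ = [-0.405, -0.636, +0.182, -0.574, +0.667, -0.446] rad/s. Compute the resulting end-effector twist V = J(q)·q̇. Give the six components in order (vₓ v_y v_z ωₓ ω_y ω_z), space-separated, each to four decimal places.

0.4193 0.9426 0.0598 0.7241 0.3721 -0.4744

o_n = [0.1158, 1.1825, -1.1312]
J₁: ẑ×o_n = [-1.1825, 0.1158, 0.0000], ω = ẑ
J2: z=[0.0000, 0.0000, 1.0000] o=[-0.0195, 0.5597, 0.0000] → [-0.6228, 0.1353, 0.0000, 0.0000, 0.0000, 1.0000]
J3: z=[0.4540, -0.8910, 0.0000] o=[0.4349, 0.7912, 0.5100] → [1.4623, 0.7451, -0.1066, 0.4540, -0.8910, 0.0000]
J4: z=[-0.8521, -0.4342, 0.2924] o=[0.3988, 0.6044, 0.1275] → [0.3774, -1.1552, -0.6154, -0.8521, -0.4342, 0.2924]
J5: z=[-0.1544, 0.7422, 0.6522] o=[-0.3803, 0.7739, -0.2497] → [-0.9207, 0.1875, -0.4313, -0.1544, 0.7422, 0.6522]
J6: z=[-0.5725, 0.4708, -0.6713] o=[0.1592, 1.0935, -0.4857] → [-0.2441, -0.3404, -0.0305, -0.5725, 0.4708, -0.6713]
V = J·q̇ = [0.4193, 0.9426, 0.0598, 0.7241, 0.3721, -0.4744]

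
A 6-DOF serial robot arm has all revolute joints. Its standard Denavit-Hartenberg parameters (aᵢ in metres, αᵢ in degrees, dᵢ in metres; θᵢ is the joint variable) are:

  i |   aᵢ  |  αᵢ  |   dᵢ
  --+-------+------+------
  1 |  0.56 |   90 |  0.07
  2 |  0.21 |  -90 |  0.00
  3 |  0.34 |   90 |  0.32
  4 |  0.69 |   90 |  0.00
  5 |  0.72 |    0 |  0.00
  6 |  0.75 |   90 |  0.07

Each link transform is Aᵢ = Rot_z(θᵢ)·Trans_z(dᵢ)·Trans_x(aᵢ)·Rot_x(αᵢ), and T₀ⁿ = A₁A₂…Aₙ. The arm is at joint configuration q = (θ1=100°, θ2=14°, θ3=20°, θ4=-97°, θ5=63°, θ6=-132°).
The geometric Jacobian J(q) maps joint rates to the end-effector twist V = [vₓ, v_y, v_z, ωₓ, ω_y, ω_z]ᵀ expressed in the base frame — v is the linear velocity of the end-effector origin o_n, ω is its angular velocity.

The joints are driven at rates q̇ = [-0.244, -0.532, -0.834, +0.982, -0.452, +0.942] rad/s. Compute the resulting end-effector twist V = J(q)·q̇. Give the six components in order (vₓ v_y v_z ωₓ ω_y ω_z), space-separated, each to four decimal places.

-0.2364 0.8855 -0.8173 0.5365 0.1654 -1.0246

o_n = [-0.2797, 1.0446, -0.7776]
J₁: ẑ×o_n = [-1.0446, -0.2797, 0.0000], ω = ẑ
J2: z=[0.9848, 0.1736, 0.0000] o=[-0.0972, 0.5515, 0.0700] → [-0.1472, 0.8347, 0.5173, 0.9848, 0.1736, 0.0000]
J3: z=[0.0420, -0.2382, 0.9703] o=[-0.1326, 0.7522, 0.1208] → [-0.0697, -0.1050, -0.0228, 0.0420, -0.2382, 0.9703]
J4: z=[0.8678, 0.4900, 0.0827] o=[-0.2875, 0.9610, 0.5086] → [-0.6371, 1.1168, 0.0687, 0.8678, 0.4900, 0.0827]
J5: z=[0.4966, -0.8613, -0.1074] o=[-0.2747, 1.0537, -0.1750] → [0.5180, 0.2997, -0.0088, 0.4966, -0.8613, -0.1074]
J6: z=[0.4966, -0.8613, -0.1074] o=[0.2881, 1.4119, -0.4458] → [0.2463, 0.2257, -0.6715, 0.4966, -0.8613, -0.1074]
V = J·q̇ = [-0.2364, 0.8855, -0.8173, 0.5365, 0.1654, -1.0246]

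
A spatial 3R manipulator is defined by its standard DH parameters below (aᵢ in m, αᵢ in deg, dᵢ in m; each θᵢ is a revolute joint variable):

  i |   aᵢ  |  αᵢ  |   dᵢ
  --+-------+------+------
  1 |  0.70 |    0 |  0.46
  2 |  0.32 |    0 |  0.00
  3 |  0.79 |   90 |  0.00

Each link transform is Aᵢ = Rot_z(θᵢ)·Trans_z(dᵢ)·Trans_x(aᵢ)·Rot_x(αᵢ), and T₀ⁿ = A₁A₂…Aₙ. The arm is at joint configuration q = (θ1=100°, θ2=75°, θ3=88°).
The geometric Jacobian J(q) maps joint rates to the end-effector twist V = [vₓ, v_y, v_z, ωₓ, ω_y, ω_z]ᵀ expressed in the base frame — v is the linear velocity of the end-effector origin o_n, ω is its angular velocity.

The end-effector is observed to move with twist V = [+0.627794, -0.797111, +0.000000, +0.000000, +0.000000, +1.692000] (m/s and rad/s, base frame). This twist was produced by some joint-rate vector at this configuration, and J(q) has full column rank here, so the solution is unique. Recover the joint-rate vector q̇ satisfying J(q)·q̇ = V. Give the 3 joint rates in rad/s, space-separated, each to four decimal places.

o_n = [-0.5366, -0.0669, 0.4600]
J₁: ẑ×o_n = [0.0669, -0.5366, 0.0000], ω = ẑ
J2: z=[0.0000, 0.0000, 1.0000] o=[-0.1216, 0.6894, 0.4600] → [0.7562, -0.4151, 0.0000, 0.0000, 0.0000, 1.0000]
J3: z=[0.0000, 0.0000, 1.0000] o=[-0.4403, 0.7173, 0.4600] → [0.7841, -0.0963, 0.0000, 0.0000, 0.0000, 1.0000]
q̇ = J⁺·V = [0.9480, 0.6800, 0.0640]

0.9480 0.6800 0.0640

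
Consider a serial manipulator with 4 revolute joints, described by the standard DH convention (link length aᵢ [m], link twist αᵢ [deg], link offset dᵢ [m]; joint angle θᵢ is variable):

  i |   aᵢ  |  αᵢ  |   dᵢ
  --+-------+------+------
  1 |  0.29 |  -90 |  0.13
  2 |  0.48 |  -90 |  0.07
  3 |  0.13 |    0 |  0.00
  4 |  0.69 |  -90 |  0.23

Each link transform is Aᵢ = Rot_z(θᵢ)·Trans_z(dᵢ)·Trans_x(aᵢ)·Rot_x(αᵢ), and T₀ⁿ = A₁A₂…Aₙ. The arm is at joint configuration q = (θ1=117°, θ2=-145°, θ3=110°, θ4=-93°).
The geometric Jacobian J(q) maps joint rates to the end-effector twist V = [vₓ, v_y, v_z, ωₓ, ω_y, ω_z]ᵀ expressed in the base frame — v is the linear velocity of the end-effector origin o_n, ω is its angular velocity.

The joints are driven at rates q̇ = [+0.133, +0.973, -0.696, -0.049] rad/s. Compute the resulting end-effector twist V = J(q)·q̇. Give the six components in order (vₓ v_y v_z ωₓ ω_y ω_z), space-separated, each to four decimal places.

o_n = [0.4420, -0.3083, 0.9467]
J₁: ẑ×o_n = [0.3083, 0.4420, -0.0000], ω = ẑ
J2: z=[-0.8910, -0.4540, 0.0000] o=[-0.1317, 0.2584, 0.1300] → [-0.3708, 0.7277, 0.7654, -0.8910, -0.4540, 0.0000]
J3: z=[-0.2604, 0.5111, 0.8192] o=[-0.0155, -0.1237, 0.4053] → [0.4279, 0.5158, -0.1858, -0.2604, 0.5111, 0.8192]
J4: z=[-0.2604, 0.5111, 0.8192] o=[0.0768, -0.0358, 0.3798] → [0.5129, 0.4468, -0.1157, -0.2604, 0.5111, 0.8192]
V = J·q̇ = [-0.6427, 0.3859, 0.8797, -0.6730, -0.8225, -0.4773]

-0.6427 0.3859 0.8797 -0.6730 -0.8225 -0.4773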